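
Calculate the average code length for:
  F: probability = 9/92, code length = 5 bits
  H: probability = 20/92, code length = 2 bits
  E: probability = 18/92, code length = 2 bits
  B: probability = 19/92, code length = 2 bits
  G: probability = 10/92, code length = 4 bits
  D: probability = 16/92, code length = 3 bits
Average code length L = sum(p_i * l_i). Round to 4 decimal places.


Weighted contributions p_i * l_i:
  F: (9/92) * 5 = 45/92
  H: (20/92) * 2 = 40/92
  E: (18/92) * 2 = 36/92
  B: (19/92) * 2 = 38/92
  G: (10/92) * 4 = 40/92
  D: (16/92) * 3 = 48/92
Sum = (45 + 40 + 36 + 38 + 40 + 48)/92 = 247/92

L = 247/92 = 2.6848 bits/symbol


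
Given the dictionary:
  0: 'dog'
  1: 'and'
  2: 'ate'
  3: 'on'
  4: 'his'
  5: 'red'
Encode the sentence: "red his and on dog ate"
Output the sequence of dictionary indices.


Look up each word in the dictionary:
  'red' -> 5
  'his' -> 4
  'and' -> 1
  'on' -> 3
  'dog' -> 0
  'ate' -> 2

Encoded: [5, 4, 1, 3, 0, 2]


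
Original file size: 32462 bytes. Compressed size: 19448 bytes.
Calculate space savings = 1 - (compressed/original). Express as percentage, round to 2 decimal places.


ratio = compressed/original = 19448/32462 = 0.5991
savings = 1 - ratio = 1 - 0.5991 = 0.4009
as a percentage: 0.4009 * 100 = 40.09%

Space savings = 1 - 19448/32462 = 40.09%


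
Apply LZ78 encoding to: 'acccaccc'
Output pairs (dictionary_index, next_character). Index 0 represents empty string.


LZ78 encoding steps:
Dictionary: {0: ''}
Step 1: w='' (idx 0), next='a' -> output (0, 'a'), add 'a' as idx 1
Step 2: w='' (idx 0), next='c' -> output (0, 'c'), add 'c' as idx 2
Step 3: w='c' (idx 2), next='c' -> output (2, 'c'), add 'cc' as idx 3
Step 4: w='a' (idx 1), next='c' -> output (1, 'c'), add 'ac' as idx 4
Step 5: w='cc' (idx 3), end of input -> output (3, '')


Encoded: [(0, 'a'), (0, 'c'), (2, 'c'), (1, 'c'), (3, '')]


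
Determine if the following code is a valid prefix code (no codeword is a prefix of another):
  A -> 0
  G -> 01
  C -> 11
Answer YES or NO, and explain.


Checking each pair (does one codeword prefix another?):
  A='0' vs G='01': prefix -- VIOLATION

NO -- this is NOT a valid prefix code. A (0) is a prefix of G (01).


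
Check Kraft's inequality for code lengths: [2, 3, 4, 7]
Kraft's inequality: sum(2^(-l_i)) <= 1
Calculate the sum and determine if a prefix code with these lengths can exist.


Sum = 2^(-2) + 2^(-3) + 2^(-4) + 2^(-7)
    = 0.25 + 0.125 + 0.0625 + 0.0078125
    = 57/128 = 0.4453125
Since 0.4453125 <= 1, Kraft's inequality IS satisfied.
A prefix code with these lengths CAN exist.

Kraft sum = 0.4453125. Satisfied.


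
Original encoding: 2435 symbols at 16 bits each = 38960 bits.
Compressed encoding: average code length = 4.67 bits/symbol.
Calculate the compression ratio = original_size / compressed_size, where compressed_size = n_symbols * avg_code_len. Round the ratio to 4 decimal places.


original_size = n_symbols * orig_bits = 2435 * 16 = 38960 bits
compressed_size = n_symbols * avg_code_len = 2435 * 4.67 = 11371.45 bits
ratio = original_size / compressed_size = 38960 / 11371.45 = 3.4261

Compression ratio = 3.4261


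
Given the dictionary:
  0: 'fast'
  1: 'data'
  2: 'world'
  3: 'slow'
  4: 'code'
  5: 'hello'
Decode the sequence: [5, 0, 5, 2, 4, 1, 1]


Look up each index in the dictionary:
  5 -> 'hello'
  0 -> 'fast'
  5 -> 'hello'
  2 -> 'world'
  4 -> 'code'
  1 -> 'data'
  1 -> 'data'

Decoded: "hello fast hello world code data data"


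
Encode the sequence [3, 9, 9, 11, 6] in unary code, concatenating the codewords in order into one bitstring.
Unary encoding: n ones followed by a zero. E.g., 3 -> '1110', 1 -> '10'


Encode each number as n ones followed by a terminating 0:
  3 -> 1110 (4 bits)
  9 -> 1111111110 (10 bits)
  9 -> 1111111110 (10 bits)
  11 -> 111111111110 (12 bits)
  6 -> 1111110 (7 bits)
Total length = 4 + 10 + 10 + 12 + 7 = 43 bits.

Unary([3, 9, 9, 11, 6]) = 1110111111111011111111101111111111101111110 (43 bits)


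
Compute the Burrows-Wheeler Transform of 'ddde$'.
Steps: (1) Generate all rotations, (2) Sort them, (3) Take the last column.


Rotations (sorted):
  0: $ddde -> last char: e
  1: ddde$ -> last char: $
  2: dde$d -> last char: d
  3: de$dd -> last char: d
  4: e$ddd -> last char: d


BWT = e$ddd


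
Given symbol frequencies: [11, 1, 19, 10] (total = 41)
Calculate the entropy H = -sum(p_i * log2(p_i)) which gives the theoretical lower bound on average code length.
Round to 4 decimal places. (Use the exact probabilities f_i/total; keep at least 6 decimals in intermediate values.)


Per-symbol terms -p_i * log2(p_i) with p_i = f_i/41:
  p = 11/41 = 0.268293: log2(p) = -1.898120, -p*log2(p) = 0.509252
  p = 1/41 = 0.024390: log2(p) = -5.357552, -p*log2(p) = 0.130672
  p = 19/41 = 0.463415: log2(p) = -1.109624, -p*log2(p) = 0.514216
  p = 10/41 = 0.243902: log2(p) = -2.035624, -p*log2(p) = 0.496494
H = 0.509252 + 0.130672 + 0.514216 + 0.496494 = 1.650634

H = 1.6506 bits/symbol


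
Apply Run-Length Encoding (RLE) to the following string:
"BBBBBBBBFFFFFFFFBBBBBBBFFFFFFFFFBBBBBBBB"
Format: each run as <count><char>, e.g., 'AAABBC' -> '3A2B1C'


Scanning runs left to right:
  i=0: run of 'B' x 8 -> '8B'
  i=8: run of 'F' x 8 -> '8F'
  i=16: run of 'B' x 7 -> '7B'
  i=23: run of 'F' x 9 -> '9F'
  i=32: run of 'B' x 8 -> '8B'

RLE = 8B8F7B9F8B


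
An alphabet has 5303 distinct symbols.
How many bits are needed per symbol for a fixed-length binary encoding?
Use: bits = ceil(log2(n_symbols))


log2(5303) = 12.3726
Bracket: 2^12 = 4096 < 5303 <= 2^13 = 8192
So ceil(log2(5303)) = 13

bits = ceil(log2(5303)) = ceil(12.3726) = 13 bits


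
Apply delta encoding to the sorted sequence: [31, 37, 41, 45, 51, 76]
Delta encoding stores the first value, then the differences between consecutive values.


First value: 31
Deltas:
  37 - 31 = 6
  41 - 37 = 4
  45 - 41 = 4
  51 - 45 = 6
  76 - 51 = 25


Delta encoded: [31, 6, 4, 4, 6, 25]


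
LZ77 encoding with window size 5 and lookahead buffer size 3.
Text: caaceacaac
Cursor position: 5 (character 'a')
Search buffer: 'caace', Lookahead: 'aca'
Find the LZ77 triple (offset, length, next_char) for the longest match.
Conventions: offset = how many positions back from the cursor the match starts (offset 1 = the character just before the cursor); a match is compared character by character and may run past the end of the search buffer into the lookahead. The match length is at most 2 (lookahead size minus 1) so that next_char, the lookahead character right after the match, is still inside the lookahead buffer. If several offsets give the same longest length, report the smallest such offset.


Try each offset into the search buffer:
  offset=1 (pos 4, char 'e'): match length 0
  offset=2 (pos 3, char 'c'): match length 0
  offset=3 (pos 2, char 'a'): match length 2
  offset=4 (pos 1, char 'a'): match length 1
  offset=5 (pos 0, char 'c'): match length 0
Longest match has length 2 at offset 3.
next_char = character at position 5 + 2 = 7 -> 'a'

Best match: offset=3, length=2 (matching 'ac' starting at position 2)
LZ77 triple: (3, 2, 'a')


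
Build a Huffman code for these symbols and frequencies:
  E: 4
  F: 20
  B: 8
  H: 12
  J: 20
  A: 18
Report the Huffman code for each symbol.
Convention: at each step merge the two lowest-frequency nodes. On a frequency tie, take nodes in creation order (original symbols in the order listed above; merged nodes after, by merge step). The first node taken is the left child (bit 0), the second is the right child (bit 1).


Huffman tree construction:
Step 1: Merge E(4) + B(8) = 12
Step 2: Merge H(12) + (E+B)(12) = 24
Step 3: Merge A(18) + F(20) = 38
Step 4: Merge J(20) + (H+(E+B))(24) = 44
Step 5: Merge (A+F)(38) + (J+(H+(E+B)))(44) = 82
Read each symbol's code off the tree from the root (left child = 0, right child = 1).

Codes:
  E: 1110 (length 4)
  F: 01 (length 2)
  B: 1111 (length 4)
  H: 110 (length 3)
  J: 10 (length 2)
  A: 00 (length 2)
Average code length: 200/82 = 2.4390 bits/symbol


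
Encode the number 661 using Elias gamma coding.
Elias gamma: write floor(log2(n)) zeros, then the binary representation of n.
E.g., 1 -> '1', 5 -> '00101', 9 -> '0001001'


num_bits = floor(log2(661)) + 1 = 10
leading_zeros = num_bits - 1 = 9
binary(661) = 1010010101

Elias gamma(661) = '000000000' + '1010010101' = 0000000001010010101 (19 bits)


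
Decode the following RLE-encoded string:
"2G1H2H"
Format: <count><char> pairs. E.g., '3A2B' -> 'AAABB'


Expanding each <count><char> pair:
  2G -> 'GG'
  1H -> 'H'
  2H -> 'HH'

Decoded = GGHHH


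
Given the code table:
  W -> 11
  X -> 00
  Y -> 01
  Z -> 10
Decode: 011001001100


Decoding:
01 -> Y
10 -> Z
01 -> Y
00 -> X
11 -> W
00 -> X


Result: YZYXWX


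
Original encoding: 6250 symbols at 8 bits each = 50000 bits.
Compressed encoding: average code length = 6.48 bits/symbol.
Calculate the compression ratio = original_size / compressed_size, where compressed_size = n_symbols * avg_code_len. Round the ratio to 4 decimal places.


original_size = n_symbols * orig_bits = 6250 * 8 = 50000 bits
compressed_size = n_symbols * avg_code_len = 6250 * 6.48 = 40500.0 bits
ratio = original_size / compressed_size = 50000 / 40500.0 = 1.2346

Compression ratio = 1.2346


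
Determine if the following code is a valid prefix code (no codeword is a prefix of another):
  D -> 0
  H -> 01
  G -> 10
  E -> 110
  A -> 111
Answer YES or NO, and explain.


Checking each pair (does one codeword prefix another?):
  D='0' vs H='01': prefix -- VIOLATION

NO -- this is NOT a valid prefix code. D (0) is a prefix of H (01).


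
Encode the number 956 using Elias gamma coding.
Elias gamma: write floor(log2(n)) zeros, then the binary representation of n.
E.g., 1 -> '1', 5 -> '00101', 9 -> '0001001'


num_bits = floor(log2(956)) + 1 = 10
leading_zeros = num_bits - 1 = 9
binary(956) = 1110111100

Elias gamma(956) = '000000000' + '1110111100' = 0000000001110111100 (19 bits)


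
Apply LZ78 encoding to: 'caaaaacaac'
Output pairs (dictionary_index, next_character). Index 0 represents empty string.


LZ78 encoding steps:
Dictionary: {0: ''}
Step 1: w='' (idx 0), next='c' -> output (0, 'c'), add 'c' as idx 1
Step 2: w='' (idx 0), next='a' -> output (0, 'a'), add 'a' as idx 2
Step 3: w='a' (idx 2), next='a' -> output (2, 'a'), add 'aa' as idx 3
Step 4: w='aa' (idx 3), next='c' -> output (3, 'c'), add 'aac' as idx 4
Step 5: w='aac' (idx 4), end of input -> output (4, '')


Encoded: [(0, 'c'), (0, 'a'), (2, 'a'), (3, 'c'), (4, '')]


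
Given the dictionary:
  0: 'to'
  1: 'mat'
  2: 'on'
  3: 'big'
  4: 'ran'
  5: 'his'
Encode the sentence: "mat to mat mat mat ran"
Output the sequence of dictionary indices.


Look up each word in the dictionary:
  'mat' -> 1
  'to' -> 0
  'mat' -> 1
  'mat' -> 1
  'mat' -> 1
  'ran' -> 4

Encoded: [1, 0, 1, 1, 1, 4]


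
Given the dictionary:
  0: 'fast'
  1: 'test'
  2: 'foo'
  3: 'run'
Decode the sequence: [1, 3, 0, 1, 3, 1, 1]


Look up each index in the dictionary:
  1 -> 'test'
  3 -> 'run'
  0 -> 'fast'
  1 -> 'test'
  3 -> 'run'
  1 -> 'test'
  1 -> 'test'

Decoded: "test run fast test run test test"


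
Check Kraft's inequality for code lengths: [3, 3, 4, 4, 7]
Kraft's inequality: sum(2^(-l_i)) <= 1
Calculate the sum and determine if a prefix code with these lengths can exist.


Sum = 2^(-3) + 2^(-3) + 2^(-4) + 2^(-4) + 2^(-7)
    = 0.125 + 0.125 + 0.0625 + 0.0625 + 0.0078125
    = 49/128 = 0.3828125
Since 0.3828125 <= 1, Kraft's inequality IS satisfied.
A prefix code with these lengths CAN exist.

Kraft sum = 0.3828125. Satisfied.


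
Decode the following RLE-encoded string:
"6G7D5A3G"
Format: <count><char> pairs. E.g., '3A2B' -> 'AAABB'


Expanding each <count><char> pair:
  6G -> 'GGGGGG'
  7D -> 'DDDDDDD'
  5A -> 'AAAAA'
  3G -> 'GGG'

Decoded = GGGGGGDDDDDDDAAAAAGGG


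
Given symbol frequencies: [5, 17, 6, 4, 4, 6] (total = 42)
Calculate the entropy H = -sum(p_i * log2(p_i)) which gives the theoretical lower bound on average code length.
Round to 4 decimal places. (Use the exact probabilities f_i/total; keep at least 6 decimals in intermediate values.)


Per-symbol terms -p_i * log2(p_i) with p_i = f_i/42:
  p = 5/42 = 0.119048: log2(p) = -3.070389, -p*log2(p) = 0.365523
  p = 17/42 = 0.404762: log2(p) = -1.304855, -p*log2(p) = 0.528155
  p = 6/42 = 0.142857: log2(p) = -2.807355, -p*log2(p) = 0.401051
  p = 4/42 = 0.095238: log2(p) = -3.392317, -p*log2(p) = 0.323078
  p = 4/42 = 0.095238: log2(p) = -3.392317, -p*log2(p) = 0.323078
  p = 6/42 = 0.142857: log2(p) = -2.807355, -p*log2(p) = 0.401051
H = 0.365523 + 0.528155 + 0.401051 + 0.323078 + 0.323078 + 0.401051 = 2.341936

H = 2.3419 bits/symbol


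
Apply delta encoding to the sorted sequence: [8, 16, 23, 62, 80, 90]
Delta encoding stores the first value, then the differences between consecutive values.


First value: 8
Deltas:
  16 - 8 = 8
  23 - 16 = 7
  62 - 23 = 39
  80 - 62 = 18
  90 - 80 = 10


Delta encoded: [8, 8, 7, 39, 18, 10]


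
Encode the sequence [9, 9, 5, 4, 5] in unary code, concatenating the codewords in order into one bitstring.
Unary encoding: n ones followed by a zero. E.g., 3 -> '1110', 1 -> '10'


Encode each number as n ones followed by a terminating 0:
  9 -> 1111111110 (10 bits)
  9 -> 1111111110 (10 bits)
  5 -> 111110 (6 bits)
  4 -> 11110 (5 bits)
  5 -> 111110 (6 bits)
Total length = 10 + 10 + 6 + 5 + 6 = 37 bits.

Unary([9, 9, 5, 4, 5]) = 1111111110111111111011111011110111110 (37 bits)


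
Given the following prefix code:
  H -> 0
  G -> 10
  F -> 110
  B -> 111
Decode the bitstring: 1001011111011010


Decoding step by step:
Bits 10 -> G
Bits 0 -> H
Bits 10 -> G
Bits 111 -> B
Bits 110 -> F
Bits 110 -> F
Bits 10 -> G


Decoded message: GHGBFFG


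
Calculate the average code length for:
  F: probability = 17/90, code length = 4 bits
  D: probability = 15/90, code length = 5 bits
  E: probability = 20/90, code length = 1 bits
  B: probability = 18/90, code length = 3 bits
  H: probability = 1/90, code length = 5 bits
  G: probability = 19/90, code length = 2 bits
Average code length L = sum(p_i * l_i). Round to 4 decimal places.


Weighted contributions p_i * l_i:
  F: (17/90) * 4 = 68/90
  D: (15/90) * 5 = 75/90
  E: (20/90) * 1 = 20/90
  B: (18/90) * 3 = 54/90
  H: (1/90) * 5 = 5/90
  G: (19/90) * 2 = 38/90
Sum = (68 + 75 + 20 + 54 + 5 + 38)/90 = 260/90

L = 260/90 = 2.8889 bits/symbol


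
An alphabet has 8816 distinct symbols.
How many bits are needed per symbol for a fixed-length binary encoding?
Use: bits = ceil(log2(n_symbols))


log2(8816) = 13.1059
Bracket: 2^13 = 8192 < 8816 <= 2^14 = 16384
So ceil(log2(8816)) = 14

bits = ceil(log2(8816)) = ceil(13.1059) = 14 bits


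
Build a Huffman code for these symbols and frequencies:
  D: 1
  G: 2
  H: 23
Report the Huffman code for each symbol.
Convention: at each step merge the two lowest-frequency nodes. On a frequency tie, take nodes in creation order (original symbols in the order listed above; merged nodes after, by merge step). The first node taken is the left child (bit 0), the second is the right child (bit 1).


Huffman tree construction:
Step 1: Merge D(1) + G(2) = 3
Step 2: Merge (D+G)(3) + H(23) = 26
Read each symbol's code off the tree from the root (left child = 0, right child = 1).

Codes:
  D: 00 (length 2)
  G: 01 (length 2)
  H: 1 (length 1)
Average code length: 29/26 = 1.1154 bits/symbol


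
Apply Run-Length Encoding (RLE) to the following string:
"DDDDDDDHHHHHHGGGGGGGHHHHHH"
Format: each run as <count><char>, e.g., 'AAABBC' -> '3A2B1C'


Scanning runs left to right:
  i=0: run of 'D' x 7 -> '7D'
  i=7: run of 'H' x 6 -> '6H'
  i=13: run of 'G' x 7 -> '7G'
  i=20: run of 'H' x 6 -> '6H'

RLE = 7D6H7G6H


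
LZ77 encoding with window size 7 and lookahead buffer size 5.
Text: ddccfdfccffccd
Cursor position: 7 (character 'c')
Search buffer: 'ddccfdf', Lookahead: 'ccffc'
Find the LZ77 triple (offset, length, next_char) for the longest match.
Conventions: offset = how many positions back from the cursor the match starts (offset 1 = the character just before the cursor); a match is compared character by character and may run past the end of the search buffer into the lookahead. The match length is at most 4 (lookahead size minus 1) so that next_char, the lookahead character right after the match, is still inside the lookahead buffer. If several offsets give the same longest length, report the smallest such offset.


Try each offset into the search buffer:
  offset=1 (pos 6, char 'f'): match length 0
  offset=2 (pos 5, char 'd'): match length 0
  offset=3 (pos 4, char 'f'): match length 0
  offset=4 (pos 3, char 'c'): match length 1
  offset=5 (pos 2, char 'c'): match length 3
  offset=6 (pos 1, char 'd'): match length 0
  offset=7 (pos 0, char 'd'): match length 0
Longest match has length 3 at offset 5.
next_char = character at position 7 + 3 = 10 -> 'f'

Best match: offset=5, length=3 (matching 'ccf' starting at position 2)
LZ77 triple: (5, 3, 'f')


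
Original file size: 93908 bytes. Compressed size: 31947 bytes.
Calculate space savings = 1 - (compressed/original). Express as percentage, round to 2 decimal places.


ratio = compressed/original = 31947/93908 = 0.340195
savings = 1 - ratio = 1 - 0.340195 = 0.659805
as a percentage: 0.659805 * 100 = 65.98%

Space savings = 1 - 31947/93908 = 65.98%


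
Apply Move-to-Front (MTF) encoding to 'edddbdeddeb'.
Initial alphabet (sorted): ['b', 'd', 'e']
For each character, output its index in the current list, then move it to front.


MTF encoding:
'e': index 2 in ['b', 'd', 'e'] -> ['e', 'b', 'd']
'd': index 2 in ['e', 'b', 'd'] -> ['d', 'e', 'b']
'd': index 0 in ['d', 'e', 'b'] -> ['d', 'e', 'b']
'd': index 0 in ['d', 'e', 'b'] -> ['d', 'e', 'b']
'b': index 2 in ['d', 'e', 'b'] -> ['b', 'd', 'e']
'd': index 1 in ['b', 'd', 'e'] -> ['d', 'b', 'e']
'e': index 2 in ['d', 'b', 'e'] -> ['e', 'd', 'b']
'd': index 1 in ['e', 'd', 'b'] -> ['d', 'e', 'b']
'd': index 0 in ['d', 'e', 'b'] -> ['d', 'e', 'b']
'e': index 1 in ['d', 'e', 'b'] -> ['e', 'd', 'b']
'b': index 2 in ['e', 'd', 'b'] -> ['b', 'e', 'd']


Output: [2, 2, 0, 0, 2, 1, 2, 1, 0, 1, 2]


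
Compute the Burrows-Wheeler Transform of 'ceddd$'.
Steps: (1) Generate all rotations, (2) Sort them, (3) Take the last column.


Rotations (sorted):
  0: $ceddd -> last char: d
  1: ceddd$ -> last char: $
  2: d$cedd -> last char: d
  3: dd$ced -> last char: d
  4: ddd$ce -> last char: e
  5: eddd$c -> last char: c


BWT = d$ddec


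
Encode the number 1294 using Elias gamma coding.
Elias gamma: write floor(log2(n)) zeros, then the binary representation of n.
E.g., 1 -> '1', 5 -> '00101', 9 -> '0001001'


num_bits = floor(log2(1294)) + 1 = 11
leading_zeros = num_bits - 1 = 10
binary(1294) = 10100001110

Elias gamma(1294) = '0000000000' + '10100001110' = 000000000010100001110 (21 bits)


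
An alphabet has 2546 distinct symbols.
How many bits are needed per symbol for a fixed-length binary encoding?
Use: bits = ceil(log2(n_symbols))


log2(2546) = 11.314
Bracket: 2^11 = 2048 < 2546 <= 2^12 = 4096
So ceil(log2(2546)) = 12

bits = ceil(log2(2546)) = ceil(11.314) = 12 bits


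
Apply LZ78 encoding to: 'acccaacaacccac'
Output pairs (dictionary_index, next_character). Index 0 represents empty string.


LZ78 encoding steps:
Dictionary: {0: ''}
Step 1: w='' (idx 0), next='a' -> output (0, 'a'), add 'a' as idx 1
Step 2: w='' (idx 0), next='c' -> output (0, 'c'), add 'c' as idx 2
Step 3: w='c' (idx 2), next='c' -> output (2, 'c'), add 'cc' as idx 3
Step 4: w='a' (idx 1), next='a' -> output (1, 'a'), add 'aa' as idx 4
Step 5: w='c' (idx 2), next='a' -> output (2, 'a'), add 'ca' as idx 5
Step 6: w='a' (idx 1), next='c' -> output (1, 'c'), add 'ac' as idx 6
Step 7: w='cc' (idx 3), next='a' -> output (3, 'a'), add 'cca' as idx 7
Step 8: w='c' (idx 2), end of input -> output (2, '')


Encoded: [(0, 'a'), (0, 'c'), (2, 'c'), (1, 'a'), (2, 'a'), (1, 'c'), (3, 'a'), (2, '')]


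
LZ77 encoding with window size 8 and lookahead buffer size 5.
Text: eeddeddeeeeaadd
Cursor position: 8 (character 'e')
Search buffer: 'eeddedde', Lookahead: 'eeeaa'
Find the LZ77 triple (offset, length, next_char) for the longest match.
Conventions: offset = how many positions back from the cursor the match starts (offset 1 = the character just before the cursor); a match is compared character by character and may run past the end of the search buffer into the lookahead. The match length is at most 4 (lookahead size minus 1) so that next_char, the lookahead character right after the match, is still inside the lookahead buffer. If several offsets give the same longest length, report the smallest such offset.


Try each offset into the search buffer:
  offset=1 (pos 7, char 'e'): match length 3
  offset=2 (pos 6, char 'd'): match length 0
  offset=3 (pos 5, char 'd'): match length 0
  offset=4 (pos 4, char 'e'): match length 1
  offset=5 (pos 3, char 'd'): match length 0
  offset=6 (pos 2, char 'd'): match length 0
  offset=7 (pos 1, char 'e'): match length 1
  offset=8 (pos 0, char 'e'): match length 2
Longest match has length 3 at offset 1.
next_char = character at position 8 + 3 = 11 -> 'a'

Best match: offset=1, length=3 (matching 'eee' starting at position 7)
LZ77 triple: (1, 3, 'a')


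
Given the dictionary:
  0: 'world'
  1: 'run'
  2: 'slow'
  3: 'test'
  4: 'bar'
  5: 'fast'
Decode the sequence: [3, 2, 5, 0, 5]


Look up each index in the dictionary:
  3 -> 'test'
  2 -> 'slow'
  5 -> 'fast'
  0 -> 'world'
  5 -> 'fast'

Decoded: "test slow fast world fast"


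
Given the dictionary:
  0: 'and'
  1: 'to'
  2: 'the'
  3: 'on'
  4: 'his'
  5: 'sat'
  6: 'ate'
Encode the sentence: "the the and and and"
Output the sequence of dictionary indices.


Look up each word in the dictionary:
  'the' -> 2
  'the' -> 2
  'and' -> 0
  'and' -> 0
  'and' -> 0

Encoded: [2, 2, 0, 0, 0]


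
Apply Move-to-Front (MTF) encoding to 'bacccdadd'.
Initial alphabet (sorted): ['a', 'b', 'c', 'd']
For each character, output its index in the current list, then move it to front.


MTF encoding:
'b': index 1 in ['a', 'b', 'c', 'd'] -> ['b', 'a', 'c', 'd']
'a': index 1 in ['b', 'a', 'c', 'd'] -> ['a', 'b', 'c', 'd']
'c': index 2 in ['a', 'b', 'c', 'd'] -> ['c', 'a', 'b', 'd']
'c': index 0 in ['c', 'a', 'b', 'd'] -> ['c', 'a', 'b', 'd']
'c': index 0 in ['c', 'a', 'b', 'd'] -> ['c', 'a', 'b', 'd']
'd': index 3 in ['c', 'a', 'b', 'd'] -> ['d', 'c', 'a', 'b']
'a': index 2 in ['d', 'c', 'a', 'b'] -> ['a', 'd', 'c', 'b']
'd': index 1 in ['a', 'd', 'c', 'b'] -> ['d', 'a', 'c', 'b']
'd': index 0 in ['d', 'a', 'c', 'b'] -> ['d', 'a', 'c', 'b']


Output: [1, 1, 2, 0, 0, 3, 2, 1, 0]


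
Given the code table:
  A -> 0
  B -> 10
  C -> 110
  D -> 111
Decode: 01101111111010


Decoding:
0 -> A
110 -> C
111 -> D
111 -> D
10 -> B
10 -> B


Result: ACDDBB


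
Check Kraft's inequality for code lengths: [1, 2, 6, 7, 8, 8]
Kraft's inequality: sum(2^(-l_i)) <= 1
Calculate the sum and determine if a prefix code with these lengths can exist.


Sum = 2^(-1) + 2^(-2) + 2^(-6) + 2^(-7) + 2^(-8) + 2^(-8)
    = 0.5 + 0.25 + 0.015625 + 0.0078125 + 0.00390625 + 0.00390625
    = 200/256 = 0.78125
Since 0.78125 <= 1, Kraft's inequality IS satisfied.
A prefix code with these lengths CAN exist.

Kraft sum = 0.78125. Satisfied.


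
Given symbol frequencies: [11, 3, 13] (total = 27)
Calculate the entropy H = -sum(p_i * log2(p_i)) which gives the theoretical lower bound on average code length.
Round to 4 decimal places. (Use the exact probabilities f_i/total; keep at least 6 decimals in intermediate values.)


Per-symbol terms -p_i * log2(p_i) with p_i = f_i/27:
  p = 11/27 = 0.407407: log2(p) = -1.295456, -p*log2(p) = 0.527778
  p = 3/27 = 0.111111: log2(p) = -3.169925, -p*log2(p) = 0.352214
  p = 13/27 = 0.481481: log2(p) = -1.054448, -p*log2(p) = 0.507697
H = 0.527778 + 0.352214 + 0.507697 = 1.387689

H = 1.3877 bits/symbol


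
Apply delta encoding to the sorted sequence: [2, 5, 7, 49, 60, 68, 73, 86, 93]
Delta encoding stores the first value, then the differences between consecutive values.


First value: 2
Deltas:
  5 - 2 = 3
  7 - 5 = 2
  49 - 7 = 42
  60 - 49 = 11
  68 - 60 = 8
  73 - 68 = 5
  86 - 73 = 13
  93 - 86 = 7


Delta encoded: [2, 3, 2, 42, 11, 8, 5, 13, 7]


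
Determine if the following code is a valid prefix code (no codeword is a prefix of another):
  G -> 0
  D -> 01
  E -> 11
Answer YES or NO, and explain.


Checking each pair (does one codeword prefix another?):
  G='0' vs D='01': prefix -- VIOLATION

NO -- this is NOT a valid prefix code. G (0) is a prefix of D (01).


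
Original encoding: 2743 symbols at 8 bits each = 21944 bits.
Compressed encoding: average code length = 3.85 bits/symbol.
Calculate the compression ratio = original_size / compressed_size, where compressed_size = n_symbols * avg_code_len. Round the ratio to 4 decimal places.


original_size = n_symbols * orig_bits = 2743 * 8 = 21944 bits
compressed_size = n_symbols * avg_code_len = 2743 * 3.85 = 10560.55 bits
ratio = original_size / compressed_size = 21944 / 10560.55 = 2.0779

Compression ratio = 2.0779


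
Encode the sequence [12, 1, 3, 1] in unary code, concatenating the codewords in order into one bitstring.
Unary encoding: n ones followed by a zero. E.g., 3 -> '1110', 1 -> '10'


Encode each number as n ones followed by a terminating 0:
  12 -> 1111111111110 (13 bits)
  1 -> 10 (2 bits)
  3 -> 1110 (4 bits)
  1 -> 10 (2 bits)
Total length = 13 + 2 + 4 + 2 = 21 bits.

Unary([12, 1, 3, 1]) = 111111111111010111010 (21 bits)


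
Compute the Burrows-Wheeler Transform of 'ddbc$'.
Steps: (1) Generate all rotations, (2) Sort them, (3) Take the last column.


Rotations (sorted):
  0: $ddbc -> last char: c
  1: bc$dd -> last char: d
  2: c$ddb -> last char: b
  3: dbc$d -> last char: d
  4: ddbc$ -> last char: $


BWT = cdbd$


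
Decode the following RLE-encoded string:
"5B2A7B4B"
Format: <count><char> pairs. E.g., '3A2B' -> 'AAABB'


Expanding each <count><char> pair:
  5B -> 'BBBBB'
  2A -> 'AA'
  7B -> 'BBBBBBB'
  4B -> 'BBBB'

Decoded = BBBBBAABBBBBBBBBBB


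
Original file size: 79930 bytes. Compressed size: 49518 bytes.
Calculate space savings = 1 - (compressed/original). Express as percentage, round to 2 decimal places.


ratio = compressed/original = 49518/79930 = 0.619517
savings = 1 - ratio = 1 - 0.619517 = 0.380483
as a percentage: 0.380483 * 100 = 38.05%

Space savings = 1 - 49518/79930 = 38.05%


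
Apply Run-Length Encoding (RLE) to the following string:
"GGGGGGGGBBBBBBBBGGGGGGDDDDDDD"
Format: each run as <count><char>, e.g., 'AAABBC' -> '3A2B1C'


Scanning runs left to right:
  i=0: run of 'G' x 8 -> '8G'
  i=8: run of 'B' x 8 -> '8B'
  i=16: run of 'G' x 6 -> '6G'
  i=22: run of 'D' x 7 -> '7D'

RLE = 8G8B6G7D


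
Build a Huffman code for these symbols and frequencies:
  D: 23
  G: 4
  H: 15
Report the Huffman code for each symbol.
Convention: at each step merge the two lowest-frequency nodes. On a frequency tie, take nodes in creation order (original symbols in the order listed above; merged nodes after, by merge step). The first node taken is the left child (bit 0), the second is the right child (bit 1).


Huffman tree construction:
Step 1: Merge G(4) + H(15) = 19
Step 2: Merge (G+H)(19) + D(23) = 42
Read each symbol's code off the tree from the root (left child = 0, right child = 1).

Codes:
  D: 1 (length 1)
  G: 00 (length 2)
  H: 01 (length 2)
Average code length: 61/42 = 1.4524 bits/symbol


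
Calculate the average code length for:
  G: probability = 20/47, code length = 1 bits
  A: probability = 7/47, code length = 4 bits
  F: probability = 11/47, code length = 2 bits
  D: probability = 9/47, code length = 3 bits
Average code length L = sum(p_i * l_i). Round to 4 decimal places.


Weighted contributions p_i * l_i:
  G: (20/47) * 1 = 20/47
  A: (7/47) * 4 = 28/47
  F: (11/47) * 2 = 22/47
  D: (9/47) * 3 = 27/47
Sum = (20 + 28 + 22 + 27)/47 = 97/47

L = 97/47 = 2.0638 bits/symbol


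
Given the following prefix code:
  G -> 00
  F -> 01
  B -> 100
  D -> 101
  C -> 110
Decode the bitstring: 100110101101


Decoding step by step:
Bits 100 -> B
Bits 110 -> C
Bits 101 -> D
Bits 101 -> D


Decoded message: BCDD


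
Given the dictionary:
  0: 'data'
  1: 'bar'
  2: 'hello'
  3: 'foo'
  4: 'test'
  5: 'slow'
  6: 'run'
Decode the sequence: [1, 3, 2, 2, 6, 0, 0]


Look up each index in the dictionary:
  1 -> 'bar'
  3 -> 'foo'
  2 -> 'hello'
  2 -> 'hello'
  6 -> 'run'
  0 -> 'data'
  0 -> 'data'

Decoded: "bar foo hello hello run data data"


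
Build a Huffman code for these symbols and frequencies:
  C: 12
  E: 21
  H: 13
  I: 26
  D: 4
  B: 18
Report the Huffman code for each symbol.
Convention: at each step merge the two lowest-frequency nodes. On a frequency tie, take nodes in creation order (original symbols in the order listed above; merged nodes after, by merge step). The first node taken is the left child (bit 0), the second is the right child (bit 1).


Huffman tree construction:
Step 1: Merge D(4) + C(12) = 16
Step 2: Merge H(13) + (D+C)(16) = 29
Step 3: Merge B(18) + E(21) = 39
Step 4: Merge I(26) + (H+(D+C))(29) = 55
Step 5: Merge (B+E)(39) + (I+(H+(D+C)))(55) = 94
Read each symbol's code off the tree from the root (left child = 0, right child = 1).

Codes:
  C: 1111 (length 4)
  E: 01 (length 2)
  H: 110 (length 3)
  I: 10 (length 2)
  D: 1110 (length 4)
  B: 00 (length 2)
Average code length: 233/94 = 2.4787 bits/symbol


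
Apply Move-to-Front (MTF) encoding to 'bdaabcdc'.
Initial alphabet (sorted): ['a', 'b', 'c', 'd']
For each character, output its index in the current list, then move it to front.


MTF encoding:
'b': index 1 in ['a', 'b', 'c', 'd'] -> ['b', 'a', 'c', 'd']
'd': index 3 in ['b', 'a', 'c', 'd'] -> ['d', 'b', 'a', 'c']
'a': index 2 in ['d', 'b', 'a', 'c'] -> ['a', 'd', 'b', 'c']
'a': index 0 in ['a', 'd', 'b', 'c'] -> ['a', 'd', 'b', 'c']
'b': index 2 in ['a', 'd', 'b', 'c'] -> ['b', 'a', 'd', 'c']
'c': index 3 in ['b', 'a', 'd', 'c'] -> ['c', 'b', 'a', 'd']
'd': index 3 in ['c', 'b', 'a', 'd'] -> ['d', 'c', 'b', 'a']
'c': index 1 in ['d', 'c', 'b', 'a'] -> ['c', 'd', 'b', 'a']


Output: [1, 3, 2, 0, 2, 3, 3, 1]


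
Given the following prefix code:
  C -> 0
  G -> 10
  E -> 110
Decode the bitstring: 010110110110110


Decoding step by step:
Bits 0 -> C
Bits 10 -> G
Bits 110 -> E
Bits 110 -> E
Bits 110 -> E
Bits 110 -> E


Decoded message: CGEEEE


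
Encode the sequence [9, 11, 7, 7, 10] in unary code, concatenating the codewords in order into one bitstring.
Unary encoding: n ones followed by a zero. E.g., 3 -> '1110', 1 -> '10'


Encode each number as n ones followed by a terminating 0:
  9 -> 1111111110 (10 bits)
  11 -> 111111111110 (12 bits)
  7 -> 11111110 (8 bits)
  7 -> 11111110 (8 bits)
  10 -> 11111111110 (11 bits)
Total length = 10 + 12 + 8 + 8 + 11 = 49 bits.

Unary([9, 11, 7, 7, 10]) = 1111111110111111111110111111101111111011111111110 (49 bits)


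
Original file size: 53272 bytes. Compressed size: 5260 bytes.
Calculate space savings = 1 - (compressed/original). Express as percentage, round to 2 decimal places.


ratio = compressed/original = 5260/53272 = 0.098739
savings = 1 - ratio = 1 - 0.098739 = 0.901261
as a percentage: 0.901261 * 100 = 90.13%

Space savings = 1 - 5260/53272 = 90.13%


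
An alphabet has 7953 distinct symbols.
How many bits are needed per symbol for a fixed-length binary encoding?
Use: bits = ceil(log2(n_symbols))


log2(7953) = 12.9573
Bracket: 2^12 = 4096 < 7953 <= 2^13 = 8192
So ceil(log2(7953)) = 13

bits = ceil(log2(7953)) = ceil(12.9573) = 13 bits


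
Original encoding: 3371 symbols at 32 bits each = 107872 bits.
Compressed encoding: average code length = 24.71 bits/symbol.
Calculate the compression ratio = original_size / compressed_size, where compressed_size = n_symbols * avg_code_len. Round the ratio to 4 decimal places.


original_size = n_symbols * orig_bits = 3371 * 32 = 107872 bits
compressed_size = n_symbols * avg_code_len = 3371 * 24.71 = 83297.41 bits
ratio = original_size / compressed_size = 107872 / 83297.41 = 1.295

Compression ratio = 1.295


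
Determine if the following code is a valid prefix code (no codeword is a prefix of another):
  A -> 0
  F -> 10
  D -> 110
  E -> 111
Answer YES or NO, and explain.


Checking each pair (does one codeword prefix another?):
  A='0' vs F='10': no prefix
  A='0' vs D='110': no prefix
  A='0' vs E='111': no prefix
  F='10' vs A='0': no prefix
  F='10' vs D='110': no prefix
  F='10' vs E='111': no prefix
  D='110' vs A='0': no prefix
  D='110' vs F='10': no prefix
  D='110' vs E='111': no prefix
  E='111' vs A='0': no prefix
  E='111' vs F='10': no prefix
  E='111' vs D='110': no prefix
No violation found over all pairs.

YES -- this is a valid prefix code. No codeword is a prefix of any other codeword.


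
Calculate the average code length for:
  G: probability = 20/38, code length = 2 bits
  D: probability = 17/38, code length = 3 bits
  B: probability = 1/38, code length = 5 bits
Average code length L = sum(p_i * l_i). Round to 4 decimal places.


Weighted contributions p_i * l_i:
  G: (20/38) * 2 = 40/38
  D: (17/38) * 3 = 51/38
  B: (1/38) * 5 = 5/38
Sum = (40 + 51 + 5)/38 = 96/38

L = 96/38 = 2.5263 bits/symbol


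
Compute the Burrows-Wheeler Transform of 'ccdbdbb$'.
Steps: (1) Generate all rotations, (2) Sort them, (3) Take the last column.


Rotations (sorted):
  0: $ccdbdbb -> last char: b
  1: b$ccdbdb -> last char: b
  2: bb$ccdbd -> last char: d
  3: bdbb$ccd -> last char: d
  4: ccdbdbb$ -> last char: $
  5: cdbdbb$c -> last char: c
  6: dbb$ccdb -> last char: b
  7: dbdbb$cc -> last char: c


BWT = bbdd$cbc


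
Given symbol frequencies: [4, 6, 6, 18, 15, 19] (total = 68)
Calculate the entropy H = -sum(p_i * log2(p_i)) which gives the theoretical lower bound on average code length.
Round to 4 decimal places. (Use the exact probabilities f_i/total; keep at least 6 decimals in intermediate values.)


Per-symbol terms -p_i * log2(p_i) with p_i = f_i/68:
  p = 4/68 = 0.058824: log2(p) = -4.087463, -p*log2(p) = 0.240439
  p = 6/68 = 0.088235: log2(p) = -3.502500, -p*log2(p) = 0.309044
  p = 6/68 = 0.088235: log2(p) = -3.502500, -p*log2(p) = 0.309044
  p = 18/68 = 0.264706: log2(p) = -1.917538, -p*log2(p) = 0.507584
  p = 15/68 = 0.220588: log2(p) = -2.180572, -p*log2(p) = 0.481009
  p = 19/68 = 0.279412: log2(p) = -1.839535, -p*log2(p) = 0.513988
H = 0.240439 + 0.309044 + 0.309044 + 0.507584 + 0.481009 + 0.513988 = 2.361108

H = 2.3611 bits/symbol


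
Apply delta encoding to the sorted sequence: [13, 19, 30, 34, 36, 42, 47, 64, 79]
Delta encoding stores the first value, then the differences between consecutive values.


First value: 13
Deltas:
  19 - 13 = 6
  30 - 19 = 11
  34 - 30 = 4
  36 - 34 = 2
  42 - 36 = 6
  47 - 42 = 5
  64 - 47 = 17
  79 - 64 = 15


Delta encoded: [13, 6, 11, 4, 2, 6, 5, 17, 15]


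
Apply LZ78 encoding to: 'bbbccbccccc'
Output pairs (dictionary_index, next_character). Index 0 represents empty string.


LZ78 encoding steps:
Dictionary: {0: ''}
Step 1: w='' (idx 0), next='b' -> output (0, 'b'), add 'b' as idx 1
Step 2: w='b' (idx 1), next='b' -> output (1, 'b'), add 'bb' as idx 2
Step 3: w='' (idx 0), next='c' -> output (0, 'c'), add 'c' as idx 3
Step 4: w='c' (idx 3), next='b' -> output (3, 'b'), add 'cb' as idx 4
Step 5: w='c' (idx 3), next='c' -> output (3, 'c'), add 'cc' as idx 5
Step 6: w='cc' (idx 5), next='c' -> output (5, 'c'), add 'ccc' as idx 6


Encoded: [(0, 'b'), (1, 'b'), (0, 'c'), (3, 'b'), (3, 'c'), (5, 'c')]


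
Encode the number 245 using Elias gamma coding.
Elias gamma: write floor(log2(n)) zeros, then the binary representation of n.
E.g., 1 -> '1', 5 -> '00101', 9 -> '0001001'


num_bits = floor(log2(245)) + 1 = 8
leading_zeros = num_bits - 1 = 7
binary(245) = 11110101

Elias gamma(245) = '0000000' + '11110101' = 000000011110101 (15 bits)


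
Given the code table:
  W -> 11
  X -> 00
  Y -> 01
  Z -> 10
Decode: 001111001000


Decoding:
00 -> X
11 -> W
11 -> W
00 -> X
10 -> Z
00 -> X


Result: XWWXZX


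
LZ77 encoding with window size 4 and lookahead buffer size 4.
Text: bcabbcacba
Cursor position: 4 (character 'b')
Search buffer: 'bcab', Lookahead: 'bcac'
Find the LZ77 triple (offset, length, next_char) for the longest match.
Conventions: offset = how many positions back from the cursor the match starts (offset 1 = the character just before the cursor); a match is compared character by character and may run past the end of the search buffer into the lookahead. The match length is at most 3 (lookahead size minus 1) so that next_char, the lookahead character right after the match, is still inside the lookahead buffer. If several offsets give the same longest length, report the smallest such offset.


Try each offset into the search buffer:
  offset=1 (pos 3, char 'b'): match length 1
  offset=2 (pos 2, char 'a'): match length 0
  offset=3 (pos 1, char 'c'): match length 0
  offset=4 (pos 0, char 'b'): match length 3
Longest match has length 3 at offset 4.
next_char = character at position 4 + 3 = 7 -> 'c'

Best match: offset=4, length=3 (matching 'bca' starting at position 0)
LZ77 triple: (4, 3, 'c')


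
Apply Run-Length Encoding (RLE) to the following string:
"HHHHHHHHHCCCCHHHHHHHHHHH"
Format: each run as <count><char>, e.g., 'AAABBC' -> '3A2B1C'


Scanning runs left to right:
  i=0: run of 'H' x 9 -> '9H'
  i=9: run of 'C' x 4 -> '4C'
  i=13: run of 'H' x 11 -> '11H'

RLE = 9H4C11H


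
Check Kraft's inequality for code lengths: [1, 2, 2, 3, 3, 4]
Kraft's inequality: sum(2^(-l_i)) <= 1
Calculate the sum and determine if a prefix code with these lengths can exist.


Sum = 2^(-1) + 2^(-2) + 2^(-2) + 2^(-3) + 2^(-3) + 2^(-4)
    = 0.5 + 0.25 + 0.25 + 0.125 + 0.125 + 0.0625
    = 21/16 = 1.3125
Since 1.3125 > 1, Kraft's inequality is NOT satisfied.
A prefix code with these lengths CANNOT exist.

Kraft sum = 1.3125. Not satisfied.


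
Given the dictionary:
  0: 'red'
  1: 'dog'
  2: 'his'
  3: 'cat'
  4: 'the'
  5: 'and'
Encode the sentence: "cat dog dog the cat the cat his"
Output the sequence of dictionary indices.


Look up each word in the dictionary:
  'cat' -> 3
  'dog' -> 1
  'dog' -> 1
  'the' -> 4
  'cat' -> 3
  'the' -> 4
  'cat' -> 3
  'his' -> 2

Encoded: [3, 1, 1, 4, 3, 4, 3, 2]


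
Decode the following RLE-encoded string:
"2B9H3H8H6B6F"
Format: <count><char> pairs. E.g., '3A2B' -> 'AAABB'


Expanding each <count><char> pair:
  2B -> 'BB'
  9H -> 'HHHHHHHHH'
  3H -> 'HHH'
  8H -> 'HHHHHHHH'
  6B -> 'BBBBBB'
  6F -> 'FFFFFF'

Decoded = BBHHHHHHHHHHHHHHHHHHHHBBBBBBFFFFFF


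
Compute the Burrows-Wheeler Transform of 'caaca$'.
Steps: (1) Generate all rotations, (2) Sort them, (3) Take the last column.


Rotations (sorted):
  0: $caaca -> last char: a
  1: a$caac -> last char: c
  2: aaca$c -> last char: c
  3: aca$ca -> last char: a
  4: ca$caa -> last char: a
  5: caaca$ -> last char: $


BWT = accaa$


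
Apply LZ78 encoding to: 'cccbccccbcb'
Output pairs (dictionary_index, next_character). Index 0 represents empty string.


LZ78 encoding steps:
Dictionary: {0: ''}
Step 1: w='' (idx 0), next='c' -> output (0, 'c'), add 'c' as idx 1
Step 2: w='c' (idx 1), next='c' -> output (1, 'c'), add 'cc' as idx 2
Step 3: w='' (idx 0), next='b' -> output (0, 'b'), add 'b' as idx 3
Step 4: w='cc' (idx 2), next='c' -> output (2, 'c'), add 'ccc' as idx 4
Step 5: w='c' (idx 1), next='b' -> output (1, 'b'), add 'cb' as idx 5
Step 6: w='cb' (idx 5), end of input -> output (5, '')


Encoded: [(0, 'c'), (1, 'c'), (0, 'b'), (2, 'c'), (1, 'b'), (5, '')]


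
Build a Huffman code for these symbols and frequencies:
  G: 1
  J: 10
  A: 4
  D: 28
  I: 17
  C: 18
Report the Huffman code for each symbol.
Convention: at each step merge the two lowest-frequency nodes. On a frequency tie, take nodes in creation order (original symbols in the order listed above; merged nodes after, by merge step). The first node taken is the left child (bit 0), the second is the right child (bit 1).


Huffman tree construction:
Step 1: Merge G(1) + A(4) = 5
Step 2: Merge (G+A)(5) + J(10) = 15
Step 3: Merge ((G+A)+J)(15) + I(17) = 32
Step 4: Merge C(18) + D(28) = 46
Step 5: Merge (((G+A)+J)+I)(32) + (C+D)(46) = 78
Read each symbol's code off the tree from the root (left child = 0, right child = 1).

Codes:
  G: 0000 (length 4)
  J: 001 (length 3)
  A: 0001 (length 4)
  D: 11 (length 2)
  I: 01 (length 2)
  C: 10 (length 2)
Average code length: 176/78 = 2.2564 bits/symbol
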